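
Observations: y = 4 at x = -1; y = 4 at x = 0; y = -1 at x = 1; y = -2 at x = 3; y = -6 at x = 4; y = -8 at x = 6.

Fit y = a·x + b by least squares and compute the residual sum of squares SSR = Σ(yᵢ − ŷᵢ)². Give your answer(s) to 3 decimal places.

SSR = 7.742

With design matrix A, AᵀA = [[63, 13]; [13, 6]] and Aᵀy = [-83, -9]ᵀ.
det = 63·6 − 13² = 209.
a = ((-83)·6 − 13·(-9))/209 = -381/209; b = (63·(-9) − 13·(-83))/209 = 512/209.
Residuals: -3/11, 324/209, -340/209, 213/209, -22/19, 102/209; SSR = 1618/209.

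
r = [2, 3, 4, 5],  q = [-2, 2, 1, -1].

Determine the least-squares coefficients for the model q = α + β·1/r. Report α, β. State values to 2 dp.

α = 1.75, β = -5.46

Sums needed: Σ1 = 4, Σ1/r = 77/60, Σ1/r·1/r = 1669/3600.
Moment sums: Σq = 0, Σ1/r·q = -17/60.
So AᵀA·[α, β]ᵀ = Aᵀq: [[4, 77/60]; [77/60, 1669/3600]]·[α, β]ᵀ = [0, -17/60]ᵀ.
Determinant 4·(1669/3600) − (77/60)² = 83/400.
α = (0·(1669/3600) − (77/60)·(-17/60))/(83/400) = 1309/747; β = (4·(-17/60) − (77/60)·0)/(83/400) = -1360/249.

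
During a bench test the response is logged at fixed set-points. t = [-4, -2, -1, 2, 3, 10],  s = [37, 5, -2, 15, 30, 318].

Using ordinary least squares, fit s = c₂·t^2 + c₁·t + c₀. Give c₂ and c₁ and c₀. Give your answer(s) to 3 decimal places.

c₂ = 2.991, c₁ = 2.141, c₀ = -2.478

Normal-equation sums: Σt^2·t^2 = 10370, Σt^2·t = 962, Σt^2 = 134, Σt·t = 134, Σt = 8, Σ1 = 6.
Moment sums: Σt^2·s = 32740, Σt·s = 3144, Σs = 403.
So AᵀA·[c₂, c₁, c₀]ᵀ = Aᵀs: [[10370, 962, 134]; [962, 134, 8]; [134, 8, 6]]·[c₂, c₁, c₀]ᵀ = [32740, 3144, 403]ᵀ.
Inverting the 3×3 Gram matrix, [c₂, c₁, c₀]ᵀ = [265801/88878, 190253/88878, -36709/14813]ᵀ.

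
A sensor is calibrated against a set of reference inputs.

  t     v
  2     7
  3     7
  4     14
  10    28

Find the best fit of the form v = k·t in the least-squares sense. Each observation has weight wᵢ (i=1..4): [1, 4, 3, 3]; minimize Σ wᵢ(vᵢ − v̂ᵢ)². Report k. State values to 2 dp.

k = 2.85

Entries of XᵀWX: Σwᵢ·t·t = 388.
For XᵀWv: Σwᵢ·t·v = 1106.
XᵀWX·[k]ᵀ = XᵀWv becomes [[388]]·[k]ᵀ = [1106]ᵀ.
k = 1106/388 = 2.85052.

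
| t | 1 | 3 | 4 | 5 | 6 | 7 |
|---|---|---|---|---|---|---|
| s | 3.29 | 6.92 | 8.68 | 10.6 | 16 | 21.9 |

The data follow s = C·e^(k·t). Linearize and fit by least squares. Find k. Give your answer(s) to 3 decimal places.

With ln sᵢ as the transformed response and tᵢ as the regressor:
XᵀX = [[136.0000, 26.0000]; [26.0000, 6]], rhs = [65.6834, 13.5063]ᵀ  (here Σt = 26.0000, Σ(t)² = 136.0000, Σln s = 13.5063, Σt·ln s = 65.6834).
Solving (det = 140.0000): k = 0.30670, ln C = 0.92201.

k = 0.307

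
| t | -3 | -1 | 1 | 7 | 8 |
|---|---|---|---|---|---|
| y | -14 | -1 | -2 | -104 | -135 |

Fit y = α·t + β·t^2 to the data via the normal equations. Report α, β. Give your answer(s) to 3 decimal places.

With design matrix X, XᵀX = [[124, 828]; [828, 6580]] and Xᵀy = [-1767, -13865]ᵀ.
Eliminating β: 6580·(row 1) − 828·(row 2) gives 130336·α = 6580·(-1767) − 828·(-13865) = -146640, so α = -9165/8146.
Then β = ((-13865) − 828·(-9165/8146))/6580 = -32023/16292.

α = -1.125, β = -1.966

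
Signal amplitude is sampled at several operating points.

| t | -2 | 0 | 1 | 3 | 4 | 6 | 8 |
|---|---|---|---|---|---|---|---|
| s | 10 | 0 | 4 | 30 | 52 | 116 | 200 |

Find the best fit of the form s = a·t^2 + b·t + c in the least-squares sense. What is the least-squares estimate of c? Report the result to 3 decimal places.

Sums needed: Σt^2·t^2 = 5746, Σt^2·t = 812, Σt^2 = 130, Σt·t = 130, Σt = 20, Σ1 = 7.
Moment sums: Σt^2·s = 18122, Σt·s = 2578, Σs = 412.
So AᵀA·[a, b, c]ᵀ = Aᵀs: [[5746, 812, 130]; [812, 130, 20]; [130, 20, 7]]·[a, b, c]ᵀ = [18122, 2578, 412]ᵀ.
Row-reducing yields a = 84979/28371, b = 10543/9457, c = 1286/28371.

c = 0.045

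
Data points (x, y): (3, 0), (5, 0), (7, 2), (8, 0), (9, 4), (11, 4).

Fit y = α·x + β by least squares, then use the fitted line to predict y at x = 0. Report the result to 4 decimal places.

ŷ = -2.2531

The normal system MᵀM·[α, β]ᵀ = Mᵀy is [[349, 43]; [43, 6]]·[α, β]ᵀ = [94, 10]ᵀ.
Determinant 349·6 − 43² = 245.
α = (94·6 − 43·10)/245 = 134/245; β = (349·10 − 43·94)/245 = -552/245.
At x = 0: ŷ = (134/245)·(0) + (-552/245)·(1) = -552/245.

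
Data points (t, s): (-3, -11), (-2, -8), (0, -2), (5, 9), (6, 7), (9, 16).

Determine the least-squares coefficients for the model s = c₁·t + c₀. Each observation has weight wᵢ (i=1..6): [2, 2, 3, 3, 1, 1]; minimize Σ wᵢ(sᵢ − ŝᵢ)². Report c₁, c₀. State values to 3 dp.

From the data, Σwᵢ·t·t = 218, Σwᵢ·t = 20, Σwᵢ·1 = 12.
Moment sums: Σwᵢ·t·s = 419, Σwᵢ·s = 6.
Normal equations: [[218, 20]; [20, 12]]·[c₁, c₀]ᵀ = [419, 6]ᵀ.
Eliminating c₀: 12·(row 1) − 20·(row 2) gives 2216·c₁ = 12·419 − 20·6 = 4908, so c₁ = 1227/554.
Then c₀ = (6 − 20·(1227/554))/12 = -884/277.

c₁ = 2.215, c₀ = -3.191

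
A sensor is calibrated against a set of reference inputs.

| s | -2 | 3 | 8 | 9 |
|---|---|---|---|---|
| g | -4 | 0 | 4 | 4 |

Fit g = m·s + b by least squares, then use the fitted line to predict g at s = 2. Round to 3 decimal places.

Sums needed: Σs·s = 158, Σs = 18, Σ1 = 4.
For Xᵀg: Σs·g = 76, Σg = 4.
Eliminating b: 4·(row 1) − 18·(row 2) gives 308·m = 4·76 − 18·4 = 232, so m = 58/77.
Then b = (4 − 18·(58/77))/4 = -184/77.
At s = 2: ĝ = (58/77)·(2) + (-184/77)·(1) = -68/77.

ĝ = -0.883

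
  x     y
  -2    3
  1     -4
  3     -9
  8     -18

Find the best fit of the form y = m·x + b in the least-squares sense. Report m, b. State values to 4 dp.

m = -2.0943, b = -1.7642

The normal system AᵀA·[m, b]ᵀ = Aᵀy is [[78, 10]; [10, 4]]·[m, b]ᵀ = [-181, -28]ᵀ.
det = 78·4 − 10² = 212.
m = ((-181)·4 − 10·(-28))/212 = -111/53; b = (78·(-28) − 10·(-181))/212 = -187/106.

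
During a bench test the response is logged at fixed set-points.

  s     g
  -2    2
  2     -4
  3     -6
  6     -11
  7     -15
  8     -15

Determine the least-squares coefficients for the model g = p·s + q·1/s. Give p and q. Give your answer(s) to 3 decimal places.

p = -1.993, q = 1.640

Sums needed: Σs·s = 166, Σs·1/s = 6, Σ1/s·1/s = 19049/28224.
Moment sums: Σs·g = -321, Σ1/s·g = -1823/168.
XᵀX·[p, q]ᵀ = Xᵀg becomes [[166, 6]; [6, 19049/28224]]·[p, q]ᵀ = [-321, -1823/168]ᵀ.
Determinant 166·(19049/28224) − 6² = 1073035/14112.
p = ((-321)·(19049/28224) − 6·(-1823/168))/(1073035/14112) = -855429/429214; q = (166·(-1823/168) − 6·(-321))/(1073035/14112) = 351960/214607.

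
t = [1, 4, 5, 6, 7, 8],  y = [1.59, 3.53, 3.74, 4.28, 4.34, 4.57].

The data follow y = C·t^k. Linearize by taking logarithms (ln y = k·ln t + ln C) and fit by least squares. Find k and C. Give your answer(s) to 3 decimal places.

Linearized form: ln y = k·ln t + ln C. From the 6 transformed points,
Σln t = 8.8128, Σ(ln t)² = 15.8331, Σln y = 7.4855, Σln t·ln y = 12.4927.
Normal system: [[15.8331, 8.8128]; [8.8128, 6]]·[k, ln C]ᵀ = [12.4927, 7.4855]ᵀ.
Δ = 15.8331·6 − (8.8128)² = 17.3327; k = (12.4927·6 − 8.8128·7.4855)/17.3327 = 0.51857, ln C = (15.8331·7.4855 − 8.8128·12.4927)/17.3327 = 0.48589, so C = exp(0.48589) = 1.62562.

k = 0.519, C = 1.626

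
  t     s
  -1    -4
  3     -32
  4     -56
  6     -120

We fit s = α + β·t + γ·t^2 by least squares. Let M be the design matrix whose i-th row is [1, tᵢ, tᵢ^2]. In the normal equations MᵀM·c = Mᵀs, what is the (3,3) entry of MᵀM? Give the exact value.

1634

Row 3 ↔ basis t^2, column 3 ↔ basis t^2, so (MᵀM)_{3,3} = Σᵢ (t^2)·(t^2) = (1)·(1) + (9)·(9) + (16)·(16) + (36)·(36) = 1634.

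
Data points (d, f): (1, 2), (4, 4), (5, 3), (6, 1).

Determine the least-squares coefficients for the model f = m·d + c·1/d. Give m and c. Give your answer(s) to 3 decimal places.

Entries of XᵀX: Σd·d = 78, Σd·1/d = 4, Σ1/d·1/d = 4069/3600.
And Σd·f = 39, Σ1/d·f = 113/30.
XᵀX·[m, c]ᵀ = Xᵀf becomes [[78, 4]; [4, 4069/3600]]·[m, c]ᵀ = [39, 113/30]ᵀ.
Eliminating c: (4069/3600)·(row 1) − 4·(row 2) gives (43297/600)·m = (4069/3600)·39 − 4·(113/30) = 34817/1200, so m = 34817/86594.
Then c = ((113/30) − 4·(34817/86594))/(4069/3600) = 82680/43297.

m = 0.402, c = 1.910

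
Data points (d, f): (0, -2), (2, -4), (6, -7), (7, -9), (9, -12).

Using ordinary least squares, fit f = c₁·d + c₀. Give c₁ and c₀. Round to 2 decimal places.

c₁ = -1.05, c₀ = -1.74

Compute the Gram sums: Σd·d = 170, Σd = 24, Σ1 = 5.
Moment sums: Σd·f = -221, Σf = -34.
So XᵀX·[c₁, c₀]ᵀ = Xᵀf: [[170, 24]; [24, 5]]·[c₁, c₀]ᵀ = [-221, -34]ᵀ.
Eliminating c₀: 5·(row 1) − 24·(row 2) gives 274·c₁ = 5·(-221) − 24·(-34) = -289, so c₁ = -289/274.
Then c₀ = ((-34) − 24·(-289/274))/5 = -238/137.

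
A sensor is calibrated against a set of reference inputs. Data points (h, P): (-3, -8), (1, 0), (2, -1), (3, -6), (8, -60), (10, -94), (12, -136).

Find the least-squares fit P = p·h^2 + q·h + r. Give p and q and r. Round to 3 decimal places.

The normal system AᵀA·[p, q, r]ᵀ = AᵀP is [[35011, 3249, 331]; [3249, 331, 33]; [331, 33, 7]]·[p, q, r]ᵀ = [-32954, -3048, -305]ᵀ.
Inverting the 3×3 Gram matrix, [p, q, r]ᵀ = [-77609/79468, 8817/39734, 124131/79468]ᵀ.

p = -0.977, q = 0.222, r = 1.562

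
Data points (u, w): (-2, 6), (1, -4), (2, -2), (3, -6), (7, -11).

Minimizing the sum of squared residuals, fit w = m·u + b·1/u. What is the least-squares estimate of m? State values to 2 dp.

m = -1.54

Compute the Gram sums: Σu·u = 67, Σu·1/u = 5, Σ1/u·1/u = 1439/882.
Moment sums: Σu·w = -115, Σ1/u·w = -81/7.
det = 67·(1439/882) − 5² = 74363/882.
m = ((-115)·(1439/882) − 5·(-81/7))/(74363/882) = -114455/74363; b = (67·(-81/7) − 5·(-115))/(74363/882) = -176652/74363.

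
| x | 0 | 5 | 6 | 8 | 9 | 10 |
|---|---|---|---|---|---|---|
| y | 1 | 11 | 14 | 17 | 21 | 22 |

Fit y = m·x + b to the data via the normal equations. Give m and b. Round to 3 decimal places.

m = 2.133, b = 0.827

Setting ∂/∂m … = 0 gives: 306·m + 38·b = 684;  38·m + 6·b = 86.
(Σx·x = 306, Σx = 38, Σ1 = 6, Σx·y = 684, Σy = 86.)
Eliminating b: 6·(row 1) − 38·(row 2) gives 392·m = 6·684 − 38·86 = 836, so m = 209/98.
Then b = (86 − 38·(209/98))/6 = 81/98.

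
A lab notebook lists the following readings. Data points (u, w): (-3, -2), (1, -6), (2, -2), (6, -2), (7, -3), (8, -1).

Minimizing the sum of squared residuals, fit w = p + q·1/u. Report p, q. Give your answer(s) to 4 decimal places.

MᵀM·[p, q]ᵀ = Mᵀw reads: 6·p + (269/168)·q = -16;  (269/168)·p + (40217/28224)·q = -1213/168.
(Σ1 = 6, Σ1/u = 269/168, Σ1/u·1/u = 40217/28224, Σw = -16, Σ1/u·w = -1213/168.)
Eliminating q: (40217/28224)·(row 1) − (269/168)·(row 2) gives (168941/28224)·p = (40217/28224)·(-16) − (269/168)·(-1213/168) = -105725/9408, so p = -317175/168941.
Then q = ((-1213/168) − (269/168)·(-317175/168941))/(40217/28224) = -499632/168941.

p = -1.8774, q = -2.9574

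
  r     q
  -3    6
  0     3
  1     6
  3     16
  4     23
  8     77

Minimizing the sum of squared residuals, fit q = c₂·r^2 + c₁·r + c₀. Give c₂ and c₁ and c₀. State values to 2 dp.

Forming XᵀX = [[4515, 577, 99]; [577, 99, 13]; [99, 13, 6]] and Xᵀq = [5500, 744, 131]ᵀ gives XᵀX·[c₂, c₁, c₀]ᵀ = Xᵀq.
Row-reducing yields c₂ = 2090/2181, c₁ = 28941/18175, c₀ = 140221/54525.

c₂ = 0.96, c₁ = 1.59, c₀ = 2.57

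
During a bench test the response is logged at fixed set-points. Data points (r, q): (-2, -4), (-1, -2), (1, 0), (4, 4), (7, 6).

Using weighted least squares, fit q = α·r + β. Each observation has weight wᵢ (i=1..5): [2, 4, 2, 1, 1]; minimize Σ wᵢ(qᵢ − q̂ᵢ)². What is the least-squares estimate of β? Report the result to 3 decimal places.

With design matrix A, AᵀWA = [[79, 5]; [5, 10]] and AᵀWq = [82, -6]ᵀ.
det = 79·10 − 5² = 765.
α = (82·10 − 5·(-6))/765 = 10/9; β = (79·(-6) − 5·82)/765 = -52/45.

β = -1.156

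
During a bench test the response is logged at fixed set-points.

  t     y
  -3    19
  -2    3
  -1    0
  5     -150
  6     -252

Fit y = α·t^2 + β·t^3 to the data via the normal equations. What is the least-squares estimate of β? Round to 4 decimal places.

The normal equations are: 2019·α + 10625·β = -12639;  10625·α + 63075·β = -73719.
Determinant 2019·63075 − 10625² = 14457800.
α = ((-12639)·63075 − 10625·(-73719))/14457800 = -278811/289156; β = (2019·(-73719) − 10625·(-12639))/14457800 = -7274643/7228900.

β = -1.0063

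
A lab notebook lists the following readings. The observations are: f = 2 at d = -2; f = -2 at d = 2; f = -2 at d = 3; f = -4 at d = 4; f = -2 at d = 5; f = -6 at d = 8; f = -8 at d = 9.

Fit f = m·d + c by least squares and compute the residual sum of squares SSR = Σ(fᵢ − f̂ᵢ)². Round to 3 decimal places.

The normal equations are: 203·m + 29·c = -160;  29·m + 7·c = -22.
(Σd·d = 203, Σd = 29, Σ1 = 7, Σd·f = -160, Σf = -22.)
Δ = 203·7 − 29² = 580.
m = ((-160)·7 − 29·(-22))/580 = -241/290; c = (203·(-22) − 29·(-160))/580 = 3/10.
Residuals: 11/290, -37/58, 28/145, -283/290, 269/145, 101/290, -119/145; SSR = 817/145.

SSR = 5.634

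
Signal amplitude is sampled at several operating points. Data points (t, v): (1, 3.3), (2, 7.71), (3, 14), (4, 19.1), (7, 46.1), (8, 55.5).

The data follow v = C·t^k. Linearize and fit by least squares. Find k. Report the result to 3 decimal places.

k = 1.365

With ln vᵢ as the transformed response and ln tᵢ as the regressor:
Sums: Σln t = 7.2034, Σ(ln t)² = 11.7199, Σln v = 16.6724, Σln t·ln v = 24.2105.
Normal system: [[11.7199, 7.2034]; [7.2034, 6]]·[k, ln C]ᵀ = [24.2105, 16.6724]ᵀ.
Δ = 11.7199·6 − (7.2034)² = 18.4301; k = (24.2105·6 − 7.2034·16.6724)/18.4301 = 1.36542, ln C = (11.7199·16.6724 − 7.2034·24.2105)/18.4301 = 1.13945.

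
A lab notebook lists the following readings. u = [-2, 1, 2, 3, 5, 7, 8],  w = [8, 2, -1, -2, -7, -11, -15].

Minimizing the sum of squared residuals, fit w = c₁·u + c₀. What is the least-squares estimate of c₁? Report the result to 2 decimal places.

c₁ = -2.24

Compute the Gram sums: Σu·u = 156, Σu = 24, Σ1 = 7.
And Σu·w = -254, Σw = -26.
Normal equations: [[156, 24]; [24, 7]]·[c₁, c₀]ᵀ = [-254, -26]ᵀ.
det = 156·7 − 24² = 516.
c₁ = ((-254)·7 − 24·(-26))/516 = -577/258; c₀ = (156·(-26) − 24·(-254))/516 = 170/43.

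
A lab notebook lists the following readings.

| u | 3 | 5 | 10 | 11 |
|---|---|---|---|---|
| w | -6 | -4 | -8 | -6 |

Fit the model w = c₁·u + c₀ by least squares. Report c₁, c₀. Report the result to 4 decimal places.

Forming XᵀX = [[255, 29]; [29, 4]] and Xᵀw = [-184, -24]ᵀ gives XᵀX·[c₁, c₀]ᵀ = Xᵀw.
det = 255·4 − 29² = 179.
c₁ = ((-184)·4 − 29·(-24))/179 = -40/179; c₀ = (255·(-24) − 29·(-184))/179 = -784/179.

c₁ = -0.2235, c₀ = -4.3799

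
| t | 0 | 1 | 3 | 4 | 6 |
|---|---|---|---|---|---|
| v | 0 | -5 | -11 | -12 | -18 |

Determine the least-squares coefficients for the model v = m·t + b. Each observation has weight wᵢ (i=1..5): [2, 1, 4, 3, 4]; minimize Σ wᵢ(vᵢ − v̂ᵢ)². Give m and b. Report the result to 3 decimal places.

XᵀWX·[m, b]ᵀ = XᵀWv reads: 229·m + 49·b = -713;  49·m + 14·b = -157.
Δ = 229·14 − 49² = 805.
m = ((-713)·14 − 49·(-157))/805 = -327/115; b = (229·(-157) − 49·(-713))/805 = -1016/805.

m = -2.843, b = -1.262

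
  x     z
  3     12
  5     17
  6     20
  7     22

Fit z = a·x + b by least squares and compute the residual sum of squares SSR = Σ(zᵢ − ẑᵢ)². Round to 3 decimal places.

Entries of MᵀM: Σx·x = 119, Σx = 21, Σ1 = 4.
Moment sums: Σx·z = 395, Σz = 71.
det = 119·4 − 21² = 35.
a = (395·4 − 21·71)/35 = 89/35; b = (119·71 − 21·395)/35 = 22/5.
Residuals: -1/35, -4/35, 12/35, -1/5; SSR = 6/35.

SSR = 0.171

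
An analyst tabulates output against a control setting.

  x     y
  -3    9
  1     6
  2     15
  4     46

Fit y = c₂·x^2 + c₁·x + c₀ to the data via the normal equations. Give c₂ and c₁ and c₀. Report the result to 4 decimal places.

With design matrix A, AᵀA = [[354, 46, 30]; [46, 30, 4]; [30, 4, 4]] and Aᵀy = [883, 193, 76]ᵀ.
Inverting the 3×3 Gram matrix, [c₂, c₁, c₀]ᵀ = [3133/1549, 10085/3098, 891/1549]ᵀ.

c₂ = 2.0226, c₁ = 3.2553, c₀ = 0.5752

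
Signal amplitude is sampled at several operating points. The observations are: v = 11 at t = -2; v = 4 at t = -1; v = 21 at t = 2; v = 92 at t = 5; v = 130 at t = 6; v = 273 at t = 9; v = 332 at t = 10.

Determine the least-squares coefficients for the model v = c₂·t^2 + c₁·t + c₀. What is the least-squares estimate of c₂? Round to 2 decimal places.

Compute the Gram sums: Σt^2·t^2 = 18515, Σt^2·t = 2069, Σt^2 = 251, Σt·t = 251, Σt = 29, Σ1 = 7.
Right-hand side: Σt^2·v = 62425, Σt·v = 7033, Σv = 863.
Normal equations: [[18515, 2069, 251]; [2069, 251, 29]; [251, 29, 7]]·[c₂, c₁, c₀]ᵀ = [62425, 7033, 863]ᵀ.
Row-reducing yields c₂ = 163607/54236, c₁ = 146401/54236, c₀ = 106763/27118.

c₂ = 3.02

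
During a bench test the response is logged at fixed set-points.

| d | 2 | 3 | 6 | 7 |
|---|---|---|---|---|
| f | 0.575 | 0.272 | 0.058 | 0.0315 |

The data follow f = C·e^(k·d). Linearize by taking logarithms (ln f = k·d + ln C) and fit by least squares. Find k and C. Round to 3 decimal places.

Taking logs, ln f = k·d + ln C, so regress ln f on d.
Σd = 18.0000, Σ(d)² = 98.0000, Σln f = -8.1604, Σd·ln f = -46.3009.
Equations: 98.0000·k + 18.0000·ln C = -46.3009;  18.0000·k + 4·ln C = -8.1604.
Δ = 98.0000·4 − (18.0000)² = 68.0000; k = (-46.3009·4 − 18.0000·-8.1604)/68.0000 = -0.56347, ln C = (98.0000·-8.1604 − 18.0000·-46.3009)/68.0000 = 0.49551, so C = exp(0.49551) = 1.64134.

k = -0.563, C = 1.641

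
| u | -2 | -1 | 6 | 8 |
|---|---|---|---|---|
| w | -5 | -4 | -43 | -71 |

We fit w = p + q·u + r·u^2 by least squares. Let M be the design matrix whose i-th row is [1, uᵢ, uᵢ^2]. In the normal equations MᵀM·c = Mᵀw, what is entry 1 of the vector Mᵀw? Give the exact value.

-123

Entry 1 ↔ basis 1, so (Mᵀw)_{1} = Σᵢ wᵢ = (1)·(-5) + (1)·(-4) + (1)·(-43) + (1)·(-71) = -123.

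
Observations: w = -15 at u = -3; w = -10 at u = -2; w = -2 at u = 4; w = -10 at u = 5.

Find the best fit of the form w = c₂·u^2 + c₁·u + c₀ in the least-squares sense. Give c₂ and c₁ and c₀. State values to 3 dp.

c₂ = -0.929, c₁ = 2.737, c₀ = 0.549

Setting ∂/∂c₂ … = 0 gives: 978·c₂ + 154·c₁ + 54·c₀ = -457;  154·c₂ + 54·c₁ + 4·c₀ = 7;  54·c₂ + 4·c₁ + 4·c₀ = -37.
Row-reducing yields c₂ = -13/14, c₁ = 479/175, c₀ = 96/175.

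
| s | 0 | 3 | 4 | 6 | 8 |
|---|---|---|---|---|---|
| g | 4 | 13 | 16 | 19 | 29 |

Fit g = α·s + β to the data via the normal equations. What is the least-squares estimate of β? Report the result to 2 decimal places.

The normal equations are: 125·α + 21·β = 449;  21·α + 5·β = 81.
Eliminating β: 5·(row 1) − 21·(row 2) gives 184·α = 5·449 − 21·81 = 544, so α = 68/23.
Then β = (81 − 21·(68/23))/5 = 87/23.

β = 3.78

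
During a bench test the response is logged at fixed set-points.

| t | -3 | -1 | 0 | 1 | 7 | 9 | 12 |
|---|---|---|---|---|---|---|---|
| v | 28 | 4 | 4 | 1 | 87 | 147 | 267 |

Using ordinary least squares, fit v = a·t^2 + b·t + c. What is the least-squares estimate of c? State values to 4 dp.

Entries of MᵀM: Σt^2·t^2 = 29781, Σt^2·t = 2773, Σt^2 = 285, Σt·t = 285, Σt = 25, Σ1 = 7.
And Σt^2·v = 54875, Σt·v = 5049, Σv = 538.
Normal equations: [[29781, 2773, 285]; [2773, 285, 25]; [285, 25, 7]]·[a, b, c]ᵀ = [54875, 5049, 538]ᵀ.
Inverting the 3×3 Gram matrix, [a, b, c]ᵀ = [843067/417424, -889969/417424, 66829/29816]ᵀ.

c = 2.2414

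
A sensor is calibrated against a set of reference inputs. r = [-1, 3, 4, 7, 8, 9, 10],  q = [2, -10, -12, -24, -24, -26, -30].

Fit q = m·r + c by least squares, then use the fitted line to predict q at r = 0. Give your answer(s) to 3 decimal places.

q̂ = -1.125

Entries of XᵀX: Σr·r = 320, Σr = 40, Σ1 = 7.
Right-hand side: Σr·q = -974, Σq = -124.
Normal equations: [[320, 40]; [40, 7]]·[m, c]ᵀ = [-974, -124]ᵀ.
Δ = 320·7 − 40² = 640.
m = ((-974)·7 − 40·(-124))/640 = -929/320; c = (320·(-124) − 40·(-974))/640 = -9/8.
At r = 0: q̂ = (-929/320)·(0) + (-9/8)·(1) = -9/8.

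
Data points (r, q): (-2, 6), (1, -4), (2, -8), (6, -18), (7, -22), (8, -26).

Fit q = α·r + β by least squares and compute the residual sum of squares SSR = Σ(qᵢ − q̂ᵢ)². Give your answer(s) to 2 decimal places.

Compute the Gram sums: Σr·r = 158, Σr = 22, Σ1 = 6.
And Σr·q = -502, Σq = -72.
Normal equations: [[158, 22]; [22, 6]]·[α, β]ᵀ = [-502, -72]ᵀ.
Eliminating β: 6·(row 1) − 22·(row 2) gives 464·α = 6·(-502) − 22·(-72) = -1428, so α = -357/116.
Then β = ((-72) − 22·(-357/116))/6 = -83/116.
Residuals: 65/116, -6/29, -131/116, 137/116, 15/58, -77/116; SSR = 205/58.

SSR = 3.53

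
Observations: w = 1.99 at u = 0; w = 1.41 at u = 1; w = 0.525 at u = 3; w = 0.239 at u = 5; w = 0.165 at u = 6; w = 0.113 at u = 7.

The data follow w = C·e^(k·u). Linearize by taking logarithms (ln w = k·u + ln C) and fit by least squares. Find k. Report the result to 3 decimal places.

k = -0.417

Linearized form: ln w = k·u + ln C. From the 6 transformed points,
Σu = 22.0000, Σ(u)² = 120.0000, Σln w = -5.0261, Σu·ln w = -34.8194.
Normal system: [[120.0000, 22.0000]; [22.0000, 6]]·[k, ln C]ᵀ = [-34.8194, -5.0261]ᵀ.
Δ = 120.0000·6 − (22.0000)² = 236.0000; k = (-34.8194·6 − 22.0000·-5.0261)/236.0000 = -0.41670, ln C = (120.0000·-5.0261 − 22.0000·-34.8194)/236.0000 = 0.69023.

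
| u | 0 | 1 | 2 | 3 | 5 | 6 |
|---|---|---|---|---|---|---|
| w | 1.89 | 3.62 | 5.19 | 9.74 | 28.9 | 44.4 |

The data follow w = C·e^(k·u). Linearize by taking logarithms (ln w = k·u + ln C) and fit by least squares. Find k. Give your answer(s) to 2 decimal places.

With ln wᵢ as the transformed response and uᵢ as the regressor:
Σu = 17.0000, Σ(u)² = 75.0000, Σln w = 13.0031, Σu·ln w = 50.9873.
Normal system: [[75.0000, 17.0000]; [17.0000, 6]]·[k, ln C]ᵀ = [50.9873, 13.0031]ᵀ.
Δ = 75.0000·6 − (17.0000)² = 161.0000; k = (50.9873·6 − 17.0000·13.0031)/161.0000 = 0.52715, ln C = (75.0000·13.0031 − 17.0000·50.9873)/161.0000 = 0.67359.

k = 0.53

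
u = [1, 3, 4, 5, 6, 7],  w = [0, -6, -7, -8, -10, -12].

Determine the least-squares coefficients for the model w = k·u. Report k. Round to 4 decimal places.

Normal-equation sums: Σu·u = 136.
Right-hand side: Σu·w = -230.
MᵀM·[k]ᵀ = Mᵀw becomes [[136]]·[k]ᵀ = [-230]ᵀ.
k = (-230)/136 = -1.69118.

k = -1.6912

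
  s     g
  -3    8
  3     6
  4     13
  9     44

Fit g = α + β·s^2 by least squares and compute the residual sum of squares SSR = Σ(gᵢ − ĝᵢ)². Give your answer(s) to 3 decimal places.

Setting ∂/∂α … = 0 gives: 4·α + 115·β = 71;  115·α + 6979·β = 3898.
(Σ1 = 4, Σs^2 = 115, Σs^2·s^2 = 6979, Σg = 71, Σs^2·g = 3898.)
Determinant 4·6979 − 115² = 14691.
α = (71·6979 − 115·3898)/14691 = 47239/14691; β = (4·3898 − 115·71)/14691 = 7427/14691.
Residuals: 3446/14691, -25936/14691, 8304/4897, -2422/14691; SSR = 89240/14691.

SSR = 6.074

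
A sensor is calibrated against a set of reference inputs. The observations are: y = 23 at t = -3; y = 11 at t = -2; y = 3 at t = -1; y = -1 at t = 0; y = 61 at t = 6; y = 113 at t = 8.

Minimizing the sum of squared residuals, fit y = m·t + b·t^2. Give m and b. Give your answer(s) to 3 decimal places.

m = -1.658, b = 1.973

The normal system AᵀA·[m, b]ᵀ = Aᵀy is [[114, 692]; [692, 5490]]·[m, b]ᵀ = [1176, 9682]ᵀ.
Δ = 114·5490 − 692² = 146996.
m = (1176·5490 − 692·9682)/146996 = -60926/36749; b = (114·9682 − 692·1176)/146996 = 72489/36749.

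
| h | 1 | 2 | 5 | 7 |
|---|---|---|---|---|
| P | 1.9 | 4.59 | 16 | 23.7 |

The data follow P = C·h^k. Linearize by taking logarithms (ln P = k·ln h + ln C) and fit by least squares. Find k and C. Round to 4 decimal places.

Linearized form: ln P = k·ln h + ln C. From the 4 transformed points,
Σln h = 4.2485, Σ(ln h)² = 6.8573, Σln P = 8.1038, Σln h·ln P = 11.6783.
Equations: 6.8573·k + 4.2485·ln C = 11.6783;  4.2485·k + 4·ln C = 8.1038.
Slope k = (n·Σln h·ln P − Σln h·Σln P)/(n·Σ(ln h)² − (Σln h)²) = (4·11.6783 − 4.2485·8.1038)/9.3795 = 1.30969; ln C = (Σln P − k·Σln h)/n = 0.63489, so C = exp(0.63489) = 1.88682.

k = 1.3097, C = 1.8868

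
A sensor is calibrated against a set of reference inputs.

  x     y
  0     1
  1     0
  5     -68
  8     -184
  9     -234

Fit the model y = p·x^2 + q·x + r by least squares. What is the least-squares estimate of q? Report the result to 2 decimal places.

q = 1.53

Compute the Gram sums: Σx^2·x^2 = 11283, Σx^2·x = 1367, Σx^2 = 171, Σx·x = 171, Σx = 23, Σ1 = 5.
For Aᵀy: Σx^2·y = -32430, Σx·y = -3918, Σy = -485.
Row-reducing yields p = -33643/10928, q = 16731/10928, r = 3403/2732.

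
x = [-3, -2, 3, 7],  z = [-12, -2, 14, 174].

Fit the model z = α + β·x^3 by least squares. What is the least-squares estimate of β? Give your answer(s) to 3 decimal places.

β = 0.503

From the data, Σ1 = 4, Σx^3 = 335, Σx^3·x^3 = 119171.
And Σz = 174, Σx^3·z = 60400.
So AᵀA·[α, β]ᵀ = Aᵀz: [[4, 335]; [335, 119171]]·[α, β]ᵀ = [174, 60400]ᵀ.
Eliminating β: 119171·(row 1) − 335·(row 2) gives 364459·α = 119171·174 − 335·60400 = 501754, so α = 501754/364459.
Then β = (60400 − 335·(501754/364459))/119171 = 183310/364459.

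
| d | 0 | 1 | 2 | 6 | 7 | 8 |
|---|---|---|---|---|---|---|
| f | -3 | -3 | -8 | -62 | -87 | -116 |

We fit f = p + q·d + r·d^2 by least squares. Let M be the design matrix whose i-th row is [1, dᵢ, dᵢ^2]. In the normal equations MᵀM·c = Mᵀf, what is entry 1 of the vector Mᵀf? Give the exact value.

Entry 1 ↔ basis 1, so (Mᵀf)_{1} = Σᵢ fᵢ = (1)·(-3) + (1)·(-3) + (1)·(-8) + (1)·(-62) + (1)·(-87) + (1)·(-116) = -279.

-279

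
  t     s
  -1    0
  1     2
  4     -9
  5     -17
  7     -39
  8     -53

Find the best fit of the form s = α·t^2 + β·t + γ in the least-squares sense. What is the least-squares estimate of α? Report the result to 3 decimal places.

α = -1.016

Entries of XᵀX: Σt^2·t^2 = 7380, Σt^2·t = 1044, Σt^2 = 156, Σt·t = 156, Σt = 24, Σ1 = 6.
Moment sums: Σt^2·s = -5870, Σt·s = -816, Σs = -116.
So XᵀX·[α, β, γ]ᵀ = Xᵀs: [[7380, 1044, 156]; [1044, 156, 24]; [156, 24, 6]]·[α, β, γ]ᵀ = [-5870, -816, -116]ᵀ.
Solving the 3×3 system (Gaussian elimination) gives α = -65/64, β = 1193/960, γ = 1009/480.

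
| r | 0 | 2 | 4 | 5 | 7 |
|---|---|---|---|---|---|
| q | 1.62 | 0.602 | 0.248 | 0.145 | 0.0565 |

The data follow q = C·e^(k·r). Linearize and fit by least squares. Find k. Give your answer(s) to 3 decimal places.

k = -0.478

Taking logs, ln q = k·r + ln C, so regress ln q on r.
AᵀA = [[94.0000, 18.0000]; [18.0000, 5]], rhs = [-36.3620, -6.2239]ᵀ  (here Σr = 18.0000, Σ(r)² = 94.0000, Σln q = -6.2239, Σr·ln q = -36.3620).
Slope k = (n·Σr·ln q − Σr·Σln q)/(n·Σ(r)² − (Σr)²) = (5·-36.3620 − 18.0000·-6.2239)/146.0000 = -0.47794; ln C = (Σln q − k·Σr)/n = 0.47580.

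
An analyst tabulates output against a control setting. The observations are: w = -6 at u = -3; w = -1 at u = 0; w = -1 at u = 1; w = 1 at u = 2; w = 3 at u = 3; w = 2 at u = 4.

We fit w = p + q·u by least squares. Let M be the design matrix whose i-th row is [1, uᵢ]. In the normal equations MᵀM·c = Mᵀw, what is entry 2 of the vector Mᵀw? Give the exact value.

36

Entry 2 ↔ basis u, so (Mᵀw)_{2} = Σᵢ (u)·wᵢ = (-3)·(-6) + (0)·(-1) + (1)·(-1) + (2)·(1) + (3)·(3) + (4)·(2) = 36.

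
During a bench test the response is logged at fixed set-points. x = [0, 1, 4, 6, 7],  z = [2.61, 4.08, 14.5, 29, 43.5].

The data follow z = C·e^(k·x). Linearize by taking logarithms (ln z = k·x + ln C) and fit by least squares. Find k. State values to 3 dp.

Let Y = ln z. Fitting Y = k·x + ln C by least squares:
XᵀX = [[102.0000, 18.0000]; [18.0000, 5]], rhs = [58.7158, 12.1797]ᵀ  (here Σx = 18.0000, Σ(x)² = 102.0000, Σln z = 12.1797, Σx·ln z = 58.7158).
Δ = 102.0000·5 − (18.0000)² = 186.0000; k = (58.7158·5 − 18.0000·12.1797)/186.0000 = 0.39971, ln C = (102.0000·12.1797 − 18.0000·58.7158)/186.0000 = 0.99699.

k = 0.400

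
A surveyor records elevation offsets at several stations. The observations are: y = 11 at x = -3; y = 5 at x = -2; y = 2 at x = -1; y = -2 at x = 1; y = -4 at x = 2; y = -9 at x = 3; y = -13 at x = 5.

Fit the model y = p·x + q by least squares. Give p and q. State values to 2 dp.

p = -2.83, q = 0.59

Setting ∂/∂p … = 0 gives: 53·p + 5·q = -147;  5·p + 7·q = -10.
det = 53·7 − 5² = 346.
p = ((-147)·7 − 5·(-10))/346 = -979/346; q = (53·(-10) − 5·(-147))/346 = 205/346.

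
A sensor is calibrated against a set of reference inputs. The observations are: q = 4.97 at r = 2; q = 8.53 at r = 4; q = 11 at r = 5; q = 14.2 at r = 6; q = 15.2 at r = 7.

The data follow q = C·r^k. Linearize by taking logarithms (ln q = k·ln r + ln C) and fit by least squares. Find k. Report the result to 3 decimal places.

Linearized form: ln q = k·ln r + ln C. From the 5 transformed points,
XᵀX = [[11.9895, 7.4265]; [7.4265, 5]], rhs = [17.9917, 11.5194]ᵀ  (here Σln r = 7.4265, Σ(ln r)² = 11.9895, Σln q = 11.5194, Σln r·ln q = 17.9917).
Δ = 11.9895·5 − (7.4265)² = 4.7940; k = (17.9917·5 − 7.4265·11.5194)/4.7940 = 0.91963, ln C = (11.9895·11.5194 − 7.4265·17.9917)/4.7940 = 0.93795.

k = 0.920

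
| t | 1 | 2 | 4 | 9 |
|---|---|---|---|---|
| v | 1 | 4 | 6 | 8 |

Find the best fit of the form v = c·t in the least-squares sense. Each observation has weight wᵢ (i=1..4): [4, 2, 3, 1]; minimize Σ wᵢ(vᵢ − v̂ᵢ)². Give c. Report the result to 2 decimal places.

Forming MᵀWM = [[141]] and MᵀWv = [164]ᵀ gives MᵀWM·[c]ᵀ = MᵀWv.
Hence c = 164 / 141 ≈ 1.16312.

c = 1.16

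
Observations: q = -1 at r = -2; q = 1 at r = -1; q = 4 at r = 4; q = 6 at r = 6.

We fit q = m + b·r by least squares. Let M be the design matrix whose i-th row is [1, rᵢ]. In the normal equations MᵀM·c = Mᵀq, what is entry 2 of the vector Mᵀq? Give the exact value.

53

Entry 2 ↔ basis r, so (Mᵀq)_{2} = Σᵢ (r)·qᵢ = (-2)·(-1) + (-1)·(1) + (4)·(4) + (6)·(6) = 53.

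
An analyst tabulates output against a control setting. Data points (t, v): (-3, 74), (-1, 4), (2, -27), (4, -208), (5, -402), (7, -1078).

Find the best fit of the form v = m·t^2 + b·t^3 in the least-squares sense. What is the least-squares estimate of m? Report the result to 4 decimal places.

m = -0.9294

From the data, Σt^2·t^2 = 3380, Σt^2·t^3 = 20744, Σt^3·t^3 = 138164.
For Mᵀv: Σt^2·v = -65638, Σt^3·v = -435534.
So MᵀM·[m, b]ᵀ = Mᵀv: [[3380, 20744]; [20744, 138164]]·[m, b]ᵀ = [-65638, -435534]ᵀ.
Eliminating b: 138164·(row 1) − 20744·(row 2) gives 36680784·m = 138164·(-65638) − 20744·(-435534) = -34091336, so m = -4261417/4585098.
Then b = ((-435534) − 20744·(-4261417/4585098))/138164 = -13813781/4585098.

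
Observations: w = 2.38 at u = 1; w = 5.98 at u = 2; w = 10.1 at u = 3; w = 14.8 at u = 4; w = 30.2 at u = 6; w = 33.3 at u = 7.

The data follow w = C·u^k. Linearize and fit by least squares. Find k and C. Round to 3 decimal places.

Let Y = ln w. Fitting Y = k·ln u + ln C by least squares:
AᵀA = [[10.6062, 6.9157]; [6.9157, 6]], rhs = [20.4433, 14.5761]ᵀ  (here Σln u = 6.9157, Σ(ln u)² = 10.6062, Σln w = 14.5761, Σln u·ln w = 20.4433).
Δ = 10.6062·6 − (6.9157)² = 15.8099; k = (20.4433·6 − 6.9157·14.5761)/15.8099 = 1.38240, ln C = (10.6062·14.5761 − 6.9157·20.4433)/15.8099 = 0.83596, so C = exp(0.83596) = 2.30703.

k = 1.382, C = 2.307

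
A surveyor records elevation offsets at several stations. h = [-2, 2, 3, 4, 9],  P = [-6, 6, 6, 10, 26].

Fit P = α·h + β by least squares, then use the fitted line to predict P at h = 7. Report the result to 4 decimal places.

From the data, Σh·h = 114, Σh = 16, Σ1 = 5.
Moment sums: Σh·P = 316, ΣP = 42.
Eliminating β: 5·(row 1) − 16·(row 2) gives 314·α = 5·316 − 16·42 = 908, so α = 454/157.
Then β = (42 − 16·(454/157))/5 = -134/157.
At h = 7: P̂ = (454/157)·(7) + (-134/157)·(1) = 3044/157.

P̂ = 19.3885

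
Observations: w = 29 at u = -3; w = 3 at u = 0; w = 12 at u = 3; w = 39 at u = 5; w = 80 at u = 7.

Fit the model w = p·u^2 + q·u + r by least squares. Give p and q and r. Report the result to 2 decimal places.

Forming AᵀA = [[3188, 468, 92]; [468, 92, 12]; [92, 12, 5]] and Aᵀw = [5264, 704, 163]ᵀ gives AᵀA·[p, q, r]ᵀ = Aᵀw.
Row-reducing yields p = 10283/5217, q = -4800/1739, r = 15427/5217.

p = 1.97, q = -2.76, r = 2.96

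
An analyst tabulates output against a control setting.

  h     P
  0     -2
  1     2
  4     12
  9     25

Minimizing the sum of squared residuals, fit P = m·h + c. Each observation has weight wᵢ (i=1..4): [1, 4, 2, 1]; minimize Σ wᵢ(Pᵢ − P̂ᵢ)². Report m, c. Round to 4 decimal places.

m = 2.9838, c = -0.9576

Setting ∂/∂m … = 0 gives: 117·m + 21·c = 329;  21·m + 8·c = 55.
Δ = 117·8 − 21² = 495.
m = (329·8 − 21·55)/495 = 1477/495; c = (117·55 − 21·329)/495 = -158/165.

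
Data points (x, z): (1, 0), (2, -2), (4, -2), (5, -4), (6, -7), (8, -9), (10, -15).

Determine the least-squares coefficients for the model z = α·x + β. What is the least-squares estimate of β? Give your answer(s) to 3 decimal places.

Setting ∂/∂α … = 0 gives: 246·α + 36·β = -296;  36·α + 7·β = -39.
(Σx·x = 246, Σx = 36, Σ1 = 7, Σx·z = -296, Σz = -39.)
Determinant 246·7 − 36² = 426.
α = ((-296)·7 − 36·(-39))/426 = -334/213; β = (246·(-39) − 36·(-296))/426 = 177/71.

β = 2.493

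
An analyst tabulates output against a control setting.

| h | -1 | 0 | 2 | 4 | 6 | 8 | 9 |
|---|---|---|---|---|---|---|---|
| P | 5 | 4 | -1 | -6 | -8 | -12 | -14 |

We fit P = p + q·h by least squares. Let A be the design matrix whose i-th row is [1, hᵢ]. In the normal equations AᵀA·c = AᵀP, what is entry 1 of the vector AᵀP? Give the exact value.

-32

Entry 1 ↔ basis 1, so (AᵀP)_{1} = Σᵢ Pᵢ = (1)·(5) + (1)·(4) + (1)·(-1) + (1)·(-6) + (1)·(-8) + (1)·(-12) + (1)·(-14) = -32.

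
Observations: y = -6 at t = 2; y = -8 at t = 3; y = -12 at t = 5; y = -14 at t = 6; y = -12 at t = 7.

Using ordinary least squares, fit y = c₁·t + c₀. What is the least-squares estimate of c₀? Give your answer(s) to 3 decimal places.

c₀ = -3.767

Forming MᵀM = [[123, 23]; [23, 5]] and Mᵀy = [-264, -52]ᵀ gives MᵀM·[c₁, c₀]ᵀ = Mᵀy.
Determinant 123·5 − 23² = 86.
c₁ = ((-264)·5 − 23·(-52))/86 = -62/43; c₀ = (123·(-52) − 23·(-264))/86 = -162/43.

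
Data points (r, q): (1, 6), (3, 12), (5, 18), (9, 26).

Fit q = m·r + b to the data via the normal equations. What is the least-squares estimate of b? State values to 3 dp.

b = 4.314

The normal system AᵀA·[m, b]ᵀ = Aᵀq is [[116, 18]; [18, 4]]·[m, b]ᵀ = [366, 62]ᵀ.
Determinant 116·4 − 18² = 140.
m = (366·4 − 18·62)/140 = 87/35; b = (116·62 − 18·366)/140 = 151/35.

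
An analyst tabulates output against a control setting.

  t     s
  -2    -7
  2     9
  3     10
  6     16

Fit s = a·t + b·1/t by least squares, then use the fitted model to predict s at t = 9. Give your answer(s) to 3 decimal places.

ŝ = 23.331

Sums needed: Σt·t = 53, Σt·1/t = 4, Σ1/t·1/t = 23/36.
Right-hand side: Σt·s = 158, Σ1/t·s = 14.
Normal equations: [[53, 4]; [4, 23/36]]·[a, b]ᵀ = [158, 14]ᵀ.
Δ = 53·(23/36) − 4² = 643/36.
a = (158·(23/36) − 4·14)/(643/36) = 1618/643; b = (53·14 − 4·158)/(643/36) = 3960/643.
At t = 9: ŝ = (1618/643)·(9) + (3960/643)·(1/9) = 15002/643.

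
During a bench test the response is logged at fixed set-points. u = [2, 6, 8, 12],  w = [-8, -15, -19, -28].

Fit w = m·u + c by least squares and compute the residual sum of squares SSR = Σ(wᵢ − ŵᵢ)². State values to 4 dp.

From the data, Σu·u = 248, Σu = 28, Σ1 = 4.
And Σu·w = -594, Σw = -70.
Eliminating c: 4·(row 1) − 28·(row 2) gives 208·m = 4·(-594) − 28·(-70) = -416, so m = -2.
Then c = ((-70) − 28·(-2))/4 = -7/2.
Residuals: -1/2, 1/2, 1/2, -1/2; SSR = 1.

SSR = 1.0000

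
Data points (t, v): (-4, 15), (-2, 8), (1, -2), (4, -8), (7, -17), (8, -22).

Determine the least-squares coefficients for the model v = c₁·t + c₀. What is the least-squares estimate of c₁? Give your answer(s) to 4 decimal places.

Entries of AᵀA: Σt·t = 150, Σt = 14, Σ1 = 6.
Right-hand side: Σt·v = -405, Σv = -26.
So AᵀA·[c₁, c₀]ᵀ = Aᵀv: [[150, 14]; [14, 6]]·[c₁, c₀]ᵀ = [-405, -26]ᵀ.
Δ = 150·6 − 14² = 704.
c₁ = ((-405)·6 − 14·(-26))/704 = -1033/352; c₀ = (150·(-26) − 14·(-405))/704 = 885/352.

c₁ = -2.9347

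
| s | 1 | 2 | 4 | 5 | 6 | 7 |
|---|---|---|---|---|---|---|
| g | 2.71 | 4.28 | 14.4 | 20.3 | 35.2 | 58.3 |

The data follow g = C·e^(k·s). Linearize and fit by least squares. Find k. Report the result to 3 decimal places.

Let Y = ln g. Fitting Y = k·s + ln C by least squares:
Over the data: Σs = 25.0000, Σ(s)² = 131.0000, Σln g = 15.7554, Σs·ln g = 79.4524.
Normal system: [[131.0000, 25.0000]; [25.0000, 6]]·[k, ln C]ᵀ = [79.4524, 15.7554]ᵀ.
Δ = 131.0000·6 − (25.0000)² = 161.0000; k = (79.4524·6 − 25.0000·15.7554)/161.0000 = 0.51447, ln C = (131.0000·15.7554 − 25.0000·79.4524)/161.0000 = 0.48229.

k = 0.514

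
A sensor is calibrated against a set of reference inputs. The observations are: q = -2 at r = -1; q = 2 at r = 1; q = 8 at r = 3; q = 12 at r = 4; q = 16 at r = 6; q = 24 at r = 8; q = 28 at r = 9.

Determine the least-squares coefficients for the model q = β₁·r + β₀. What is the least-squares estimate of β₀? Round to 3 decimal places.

β₀ = -0.317

Entries of MᵀM: Σr·r = 208, Σr = 30, Σ1 = 7.
Right-hand side: Σr·q = 616, Σq = 88.
Eliminating β₀: 7·(row 1) − 30·(row 2) gives 556·β₁ = 7·616 − 30·88 = 1672, so β₁ = 418/139.
Then β₀ = (88 − 30·(418/139))/7 = -44/139.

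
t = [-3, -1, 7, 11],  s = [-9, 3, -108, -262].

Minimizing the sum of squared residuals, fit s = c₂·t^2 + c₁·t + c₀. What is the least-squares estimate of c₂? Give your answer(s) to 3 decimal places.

c₂ = -2.036

Setting ∂/∂c₂ … = 0 gives: 17124·c₂ + 1646·c₁ + 180·c₀ = -37072;  1646·c₂ + 180·c₁ + 14·c₀ = -3614;  180·c₂ + 14·c₁ + 4·c₀ = -376.
(Σt^2·t^2 = 17124, Σt^2·t = 1646, Σt^2 = 180, Σt·t = 180, Σt = 14, Σ1 = 4, Σt^2·s = -37072, Σt·s = -3614, Σs = -376.)
Row-reducing yields c₂ = -38143/18736, c₁ = -4105/2342, c₀ = 70191/18736.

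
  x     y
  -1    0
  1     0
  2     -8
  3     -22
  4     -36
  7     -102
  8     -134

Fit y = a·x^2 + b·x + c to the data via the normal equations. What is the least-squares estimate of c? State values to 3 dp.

Setting ∂/∂a … = 0 gives: 6852·a + 954·b + 144·c = -14380;  954·a + 144·b + 24·c = -2012;  144·a + 24·b + 7·c = -302.
(Σx^2·x^2 = 6852, Σx^2·x = 954, Σx^2 = 144, Σx·x = 144, Σx = 24, Σ1 = 7, Σx^2·y = -14380, Σx·y = -2012, Σy = -302.)
Inverting the 3×3 Gram matrix, [a, b, c]ᵀ = [-10606/5481, -22886/16443, 7870/5481]ᵀ.

c = 1.436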